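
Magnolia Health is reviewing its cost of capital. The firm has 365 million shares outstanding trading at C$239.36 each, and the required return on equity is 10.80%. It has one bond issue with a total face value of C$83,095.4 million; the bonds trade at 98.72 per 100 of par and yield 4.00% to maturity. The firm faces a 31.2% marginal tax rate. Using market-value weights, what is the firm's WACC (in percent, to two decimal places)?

6.90%

Market value of equity E = 239.36 × 365m = 87366.4m. Market value of debt D = 83095.4m × 98.72/100 = 82031.77888m.
Total capital V = 87366.4 + 82031.77888 = 169398.17888.
Equity: weight = 87366.4/169398.17888 = 0.5157; cost = 10.8%.
Bonds outstanding: weight = 82031.77888/169398.17888 = 0.4843; after-tax cost = 4% × (1 − 31.2%) = 2.7520%.
WACC = 0.5157 × 10.8000% + 0.4843 × 2.7520% = 6.9027%.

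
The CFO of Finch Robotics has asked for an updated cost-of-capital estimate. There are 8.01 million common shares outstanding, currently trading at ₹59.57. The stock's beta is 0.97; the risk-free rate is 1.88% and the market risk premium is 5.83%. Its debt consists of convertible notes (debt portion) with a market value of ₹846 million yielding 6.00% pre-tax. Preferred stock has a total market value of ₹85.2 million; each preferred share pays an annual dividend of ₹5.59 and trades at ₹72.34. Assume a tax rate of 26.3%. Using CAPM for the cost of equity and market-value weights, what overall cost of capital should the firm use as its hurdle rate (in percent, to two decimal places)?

5.68%

Cost of equity via CAPM: Re = 1.88% + 0.97 × 5.83% = 7.5351%.
Cost of preferred: Rp = 5.59 / 72.34 = 7.7274%.
Market value of equity E = 59.57 × 8.01m = 477.1557m.
Total capital V = 477.1557 + 85.2 + 846 = 1408.3557.
Equity: weight = 477.1557/1408.3557 = 0.3388; cost = 7.5351%.
Preferred: weight = 85.2/1408.3557 = 0.0605; cost = 7.7274%.
Convertible notes (debt portion): weight = 846/1408.3557 = 0.6007; after-tax cost = 6% × (1 − 26.3%) = 4.4220%.
WACC = 0.3388 × 7.5351% + 0.0605 × 7.7274% + 0.6007 × 4.4220% = 5.6767%.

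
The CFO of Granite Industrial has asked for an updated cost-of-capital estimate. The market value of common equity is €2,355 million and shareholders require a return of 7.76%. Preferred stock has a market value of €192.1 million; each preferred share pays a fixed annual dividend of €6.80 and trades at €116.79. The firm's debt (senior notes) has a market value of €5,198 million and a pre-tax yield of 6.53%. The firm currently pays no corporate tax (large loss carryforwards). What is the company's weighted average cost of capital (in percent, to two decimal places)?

Cost of preferred: Rp = 6.8 / 116.79 = 5.8224%.
Total capital V = 2355 + 192.1 + 5198 = 7745.1.
Equity: weight = 2355/7745.1 = 0.3041; cost = 7.76%.
Preferred: weight = 192.1/7745.1 = 0.0248; cost = 5.8224%.
Senior notes: weight = 5198/7745.1 = 0.6711; after-tax cost = 6.53% × (1 − 0%) = 6.5300%.
WACC = 0.3041 × 7.7600% + 0.0248 × 5.8224% + 0.6711 × 6.5300% = 6.8864%.

6.89%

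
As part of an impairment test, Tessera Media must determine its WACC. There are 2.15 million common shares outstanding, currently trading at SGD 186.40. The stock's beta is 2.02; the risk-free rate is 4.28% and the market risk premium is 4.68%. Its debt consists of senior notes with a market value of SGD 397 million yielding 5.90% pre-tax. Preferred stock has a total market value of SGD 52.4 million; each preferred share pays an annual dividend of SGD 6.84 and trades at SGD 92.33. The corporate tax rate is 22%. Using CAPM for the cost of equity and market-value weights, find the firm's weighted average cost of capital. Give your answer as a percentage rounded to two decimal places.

Cost of equity via CAPM: Re = 4.28% + 2.02 × 4.68% = 13.7336%.
Cost of preferred: Rp = 6.84 / 92.33 = 7.4082%.
Market value of equity E = 186.4 × 2.15m = 400.76m.
Total capital V = 400.76 + 52.4 + 397 = 850.16.
Equity: weight = 400.76/850.16 = 0.4714; cost = 13.7336%.
Preferred: weight = 52.4/850.16 = 0.0616; cost = 7.4082%.
Senior notes: weight = 397/850.16 = 0.4670; after-tax cost = 5.9% × (1 − 22%) = 4.6020%.
WACC = 0.4714 × 13.7336% + 0.0616 × 7.4082% + 0.4670 × 4.6020% = 9.0795%.

9.08%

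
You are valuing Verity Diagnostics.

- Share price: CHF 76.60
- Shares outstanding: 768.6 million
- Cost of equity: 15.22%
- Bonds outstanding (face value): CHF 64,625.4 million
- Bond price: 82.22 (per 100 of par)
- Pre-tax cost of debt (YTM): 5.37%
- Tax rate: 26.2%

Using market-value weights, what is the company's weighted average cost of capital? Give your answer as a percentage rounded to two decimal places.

9.88%

Market value of equity E = 76.6 × 768.6m = 58874.76m. Market value of debt D = 64625.4m × 82.22/100 = 53135.00388m.
Total capital V = 58874.76 + 53135.00388 = 112009.76388.
Equity: weight = 58874.76/112009.76388 = 0.5256; cost = 15.22%.
Bonds outstanding: weight = 53135.00388/112009.76388 = 0.4744; after-tax cost = 5.37% × (1 − 26.2%) = 3.9631%.
WACC = 0.5256 × 15.2200% + 0.4744 × 3.9631% = 9.8800%.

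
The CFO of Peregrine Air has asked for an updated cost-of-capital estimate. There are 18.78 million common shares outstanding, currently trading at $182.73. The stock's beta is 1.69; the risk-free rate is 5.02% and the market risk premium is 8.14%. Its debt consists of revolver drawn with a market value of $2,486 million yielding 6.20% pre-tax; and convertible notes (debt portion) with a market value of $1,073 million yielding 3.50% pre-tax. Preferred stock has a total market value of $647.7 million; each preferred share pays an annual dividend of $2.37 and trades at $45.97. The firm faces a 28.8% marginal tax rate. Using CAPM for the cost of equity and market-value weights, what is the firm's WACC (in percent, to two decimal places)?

Cost of equity via CAPM: Re = 5.02% + 1.69 × 8.14% = 18.7766%.
Cost of preferred: Rp = 2.37 / 45.97 = 5.1555%.
Market value of equity E = 182.73 × 18.78m = 3431.6694m.
Total capital V = 3431.6694 + 647.7 + 2486 + 1073 = 7638.3694.
Equity: weight = 3431.6694/7638.3694 = 0.4493; cost = 18.7766%.
Preferred: weight = 647.7/7638.3694 = 0.0848; cost = 5.1555%.
Revolver drawn: weight = 2486/7638.3694 = 0.3255; after-tax cost = 6.2% × (1 − 28.8%) = 4.4144%.
Convertible notes (debt portion): weight = 1073/7638.3694 = 0.1405; after-tax cost = 3.5% × (1 − 28.8%) = 2.4920%.
WACC = 0.4493 × 18.7766% + 0.0848 × 5.1555% + 0.3255 × 4.4144% + 0.1405 × 2.4920% = 10.6597%.

10.66%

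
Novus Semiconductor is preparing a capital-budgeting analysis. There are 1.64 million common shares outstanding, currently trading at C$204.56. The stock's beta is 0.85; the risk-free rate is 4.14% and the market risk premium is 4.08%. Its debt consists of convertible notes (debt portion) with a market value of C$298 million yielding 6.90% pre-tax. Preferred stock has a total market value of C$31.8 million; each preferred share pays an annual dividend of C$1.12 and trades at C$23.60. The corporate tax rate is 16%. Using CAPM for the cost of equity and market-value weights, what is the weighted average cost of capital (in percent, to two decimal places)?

6.66%

Cost of equity via CAPM: Re = 4.14% + 0.85 × 4.08% = 7.6080%.
Cost of preferred: Rp = 1.12 / 23.6 = 4.7458%.
Market value of equity E = 204.56 × 1.64m = 335.4784m.
Total capital V = 335.4784 + 31.8 + 298 = 665.2784.
Equity: weight = 335.4784/665.2784 = 0.5043; cost = 7.608%.
Preferred: weight = 31.8/665.2784 = 0.0478; cost = 4.7458%.
Convertible notes (debt portion): weight = 298/665.2784 = 0.4479; after-tax cost = 6.9% × (1 − 16%) = 5.7960%.
WACC = 0.5043 × 7.6080% + 0.0478 × 4.7458% + 0.4479 × 5.7960% = 6.6595%.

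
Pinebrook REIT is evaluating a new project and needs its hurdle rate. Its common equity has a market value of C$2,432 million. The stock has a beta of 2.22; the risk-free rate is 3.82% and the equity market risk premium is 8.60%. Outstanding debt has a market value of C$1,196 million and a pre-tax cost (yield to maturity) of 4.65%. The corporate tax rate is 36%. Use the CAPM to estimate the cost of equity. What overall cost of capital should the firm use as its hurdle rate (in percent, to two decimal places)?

Cost of equity via CAPM: Re = 3.82% + 2.22 × 8.6% = 22.9120%.
Total capital V = 2432 + 1196 = 3628.
Equity: weight = 2432/3628 = 0.6703; cost = 22.912%.
Debt: weight = 1196/3628 = 0.3297; after-tax cost = 4.65% × (1 − 36%) = 2.9760%.
WACC = 0.6703 × 22.9120% + 0.3297 × 2.9760% = 16.3399%.

16.34%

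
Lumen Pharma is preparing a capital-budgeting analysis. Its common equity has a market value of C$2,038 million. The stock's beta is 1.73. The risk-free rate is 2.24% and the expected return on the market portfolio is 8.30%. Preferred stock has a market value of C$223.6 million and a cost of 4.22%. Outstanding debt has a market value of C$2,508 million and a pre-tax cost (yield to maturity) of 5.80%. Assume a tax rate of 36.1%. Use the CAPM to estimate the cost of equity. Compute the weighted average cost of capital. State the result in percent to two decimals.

Market risk premium = 8.3% − 2.24% = 6.06%.
Cost of equity via CAPM: Re = 2.24% + 1.73 × 6.06% = 12.7238%.
Total capital V = 2038 + 223.6 + 2508 = 4769.6.
Equity: weight = 2038/4769.6 = 0.4273; cost = 12.7238%.
Preferred: weight = 223.6/4769.6 = 0.0469; cost = 4.22%.
Debt: weight = 2508/4769.6 = 0.5258; after-tax cost = 5.8% × (1 − 36.1%) = 3.7062%.
WACC = 0.4273 × 12.7238% + 0.0469 × 4.2200% + 0.5258 × 3.7062% = 7.5834%.

7.58%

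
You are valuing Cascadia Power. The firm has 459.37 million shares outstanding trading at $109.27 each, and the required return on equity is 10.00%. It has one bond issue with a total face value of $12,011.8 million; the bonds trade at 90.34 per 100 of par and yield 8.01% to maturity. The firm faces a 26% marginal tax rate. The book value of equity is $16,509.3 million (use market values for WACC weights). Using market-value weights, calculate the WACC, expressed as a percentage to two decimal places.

Market value of equity E = 109.27 × 459.37m = 50195.3599m. Market value of debt D = 12011.8m × 90.34/100 = 10851.46012m.
Total capital V = 50195.3599 + 10851.46012 = 61046.82002.
Equity: weight = 50195.3599/61046.82002 = 0.8222; cost = 10%.
Bonds outstanding: weight = 10851.46012/61046.82002 = 0.1778; after-tax cost = 8.01% × (1 − 26%) = 5.9274%.
WACC = 0.8222 × 10.0000% + 0.1778 × 5.9274% = 9.2761%.

9.28%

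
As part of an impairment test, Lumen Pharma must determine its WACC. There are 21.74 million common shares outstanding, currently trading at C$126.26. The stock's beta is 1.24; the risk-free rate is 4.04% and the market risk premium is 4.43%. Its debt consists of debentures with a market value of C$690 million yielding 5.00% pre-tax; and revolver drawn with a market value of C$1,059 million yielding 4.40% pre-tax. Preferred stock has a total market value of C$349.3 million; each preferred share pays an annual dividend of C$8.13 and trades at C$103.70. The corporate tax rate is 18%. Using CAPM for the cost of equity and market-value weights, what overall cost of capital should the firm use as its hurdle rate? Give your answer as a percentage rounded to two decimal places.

Cost of equity via CAPM: Re = 4.04% + 1.24 × 4.43% = 9.5332%.
Cost of preferred: Rp = 8.13 / 103.7 = 7.8399%.
Market value of equity E = 126.26 × 21.74m = 2744.8924m.
Total capital V = 2744.8924 + 349.3 + 690 + 1059 = 4843.1924.
Equity: weight = 2744.8924/4843.1924 = 0.5668; cost = 9.5332%.
Preferred: weight = 349.3/4843.1924 = 0.0721; cost = 7.8399%.
Debentures: weight = 690/4843.1924 = 0.1425; after-tax cost = 5% × (1 − 18%) = 4.1000%.
Revolver drawn: weight = 1059/4843.1924 = 0.2187; after-tax cost = 4.4% × (1 − 18%) = 3.6080%.
WACC = 0.5668 × 9.5332% + 0.0721 × 7.8399% + 0.1425 × 4.1000% + 0.2187 × 3.6080% = 7.3414%.

7.34%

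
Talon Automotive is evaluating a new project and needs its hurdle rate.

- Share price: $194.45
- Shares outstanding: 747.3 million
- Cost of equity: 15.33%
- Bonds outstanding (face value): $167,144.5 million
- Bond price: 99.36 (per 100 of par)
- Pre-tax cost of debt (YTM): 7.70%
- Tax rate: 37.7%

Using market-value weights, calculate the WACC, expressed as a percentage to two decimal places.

Market value of equity E = 194.45 × 747.3m = 145312.485m. Market value of debt D = 167144.5m × 99.36/100 = 166074.7752m.
Total capital V = 145312.485 + 166074.7752 = 311387.2602.
Equity: weight = 145312.485/311387.2602 = 0.4667; cost = 15.33%.
Bonds outstanding: weight = 166074.7752/311387.2602 = 0.5333; after-tax cost = 7.7% × (1 − 37.7%) = 4.7971%.
WACC = 0.4667 × 15.3300% + 0.5333 × 4.7971% = 9.7124%.

9.71%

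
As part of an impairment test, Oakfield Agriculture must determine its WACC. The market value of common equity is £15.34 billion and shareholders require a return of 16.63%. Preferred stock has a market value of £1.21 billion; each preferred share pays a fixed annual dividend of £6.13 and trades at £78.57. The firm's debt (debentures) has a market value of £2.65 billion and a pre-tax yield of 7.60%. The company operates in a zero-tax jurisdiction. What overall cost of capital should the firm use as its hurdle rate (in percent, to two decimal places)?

14.83%

Cost of preferred: Rp = 6.13 / 78.57 = 7.8020%.
Total capital V = 15.34 + 1.21 + 2.65 = 19.2.
Equity: weight = 15.34/19.2 = 0.7990; cost = 16.63%.
Preferred: weight = 1.21/19.2 = 0.0630; cost = 7.802%.
Debentures: weight = 2.65/19.2 = 0.1380; after-tax cost = 7.6% × (1 − 0%) = 7.6000%.
WACC = 0.7990 × 16.6300% + 0.0630 × 7.8020% + 0.1380 × 7.6000% = 14.8273%.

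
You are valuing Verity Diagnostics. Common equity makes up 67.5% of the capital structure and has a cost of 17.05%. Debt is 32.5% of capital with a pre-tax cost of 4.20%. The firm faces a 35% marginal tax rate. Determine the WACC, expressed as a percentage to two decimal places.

12.40%

After-tax cost of debt = 4.2% × (1 − 35%) = 2.7300%.
WACC = 0.675 × 17.0500% + 0.325 × 2.7300% = 12.3960%.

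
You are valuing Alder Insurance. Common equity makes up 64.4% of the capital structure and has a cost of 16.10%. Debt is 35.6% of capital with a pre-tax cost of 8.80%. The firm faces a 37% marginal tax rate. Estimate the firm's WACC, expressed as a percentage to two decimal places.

12.34%

After-tax cost of debt = 8.8% × (1 − 37%) = 5.5440%.
WACC = 0.644 × 16.1000% + 0.356 × 5.5440% = 12.3421%.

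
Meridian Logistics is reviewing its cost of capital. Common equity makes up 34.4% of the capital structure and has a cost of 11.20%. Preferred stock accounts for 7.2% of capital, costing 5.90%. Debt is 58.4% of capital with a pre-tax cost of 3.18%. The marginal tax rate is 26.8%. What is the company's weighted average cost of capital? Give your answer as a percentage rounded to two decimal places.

5.64%

After-tax cost of debt = 3.18% × (1 − 26.8%) = 2.3278%.
WACC = 0.344 × 11.2000% + 0.072 × 5.9000% + 0.584 × 2.3278% = 5.6370%.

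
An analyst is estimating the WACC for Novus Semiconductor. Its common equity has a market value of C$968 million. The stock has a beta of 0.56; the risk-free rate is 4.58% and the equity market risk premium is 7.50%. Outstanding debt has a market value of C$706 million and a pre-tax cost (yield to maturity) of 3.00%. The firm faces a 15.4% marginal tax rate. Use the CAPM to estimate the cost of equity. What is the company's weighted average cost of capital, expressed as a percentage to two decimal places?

6.15%

Cost of equity via CAPM: Re = 4.58% + 0.56 × 7.5% = 8.7800%.
Total capital V = 968 + 706 = 1674.
Equity: weight = 968/1674 = 0.5783; cost = 8.78%.
Debt: weight = 706/1674 = 0.4217; after-tax cost = 3% × (1 − 15.4%) = 2.5380%.
WACC = 0.5783 × 8.7800% + 0.4217 × 2.5380% = 6.1475%.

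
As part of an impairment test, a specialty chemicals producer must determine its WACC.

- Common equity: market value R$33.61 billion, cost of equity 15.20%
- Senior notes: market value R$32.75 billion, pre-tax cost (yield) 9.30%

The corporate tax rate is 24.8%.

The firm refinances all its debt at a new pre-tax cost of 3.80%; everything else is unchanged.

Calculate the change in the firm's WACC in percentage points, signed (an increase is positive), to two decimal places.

-2.04 pp

Current WACC:
Total capital V = 33.61 + 32.75 = 66.36.
Equity: weight = 33.61/66.36 = 0.5065; cost = 15.2%.
Senior notes: weight = 32.75/66.36 = 0.4935; after-tax cost = 9.3% × (1 − 24.8%) = 6.9936%.
WACC = 0.5065 × 15.2000% + 0.4935 × 6.9936% = 11.1500%.
After the change:
Total capital V = 33.61 + 32.75 = 66.36.
Equity: weight = 33.61/66.36 = 0.5065; cost = 15.2%.
Senior notes: weight = 32.75/66.36 = 0.4935; after-tax cost = 3.8% × (1 − 24.8%) = 2.8576%.
WACC = 0.5065 × 15.2000% + 0.4935 × 2.8576% = 9.1088%.
Change in WACC = 9.1088% − 11.1500% = -2.0412 pp.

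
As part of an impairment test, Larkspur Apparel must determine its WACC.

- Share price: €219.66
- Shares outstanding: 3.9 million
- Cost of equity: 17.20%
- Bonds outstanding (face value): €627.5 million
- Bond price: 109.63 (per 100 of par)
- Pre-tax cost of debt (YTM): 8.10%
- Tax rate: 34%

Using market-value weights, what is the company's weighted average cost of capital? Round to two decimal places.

Market value of equity E = 219.66 × 3.9m = 856.674m. Market value of debt D = 627.5m × 109.63/100 = 687.92825m.
Total capital V = 856.674 + 687.92825 = 1544.60225.
Equity: weight = 856.674/1544.60225 = 0.5546; cost = 17.2%.
Bonds outstanding: weight = 687.92825/1544.60225 = 0.4454; after-tax cost = 8.1% × (1 − 34%) = 5.3460%.
WACC = 0.5546 × 17.2000% + 0.4454 × 5.3460% = 11.9205%.

11.92%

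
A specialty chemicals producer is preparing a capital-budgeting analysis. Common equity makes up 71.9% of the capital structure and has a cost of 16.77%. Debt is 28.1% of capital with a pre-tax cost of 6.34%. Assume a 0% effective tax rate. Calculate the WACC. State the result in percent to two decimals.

13.84%

After-tax cost of debt = 6.34% × (1 − 0%) = 6.3400%.
WACC = 0.719 × 16.7700% + 0.281 × 6.3400% = 13.8392%.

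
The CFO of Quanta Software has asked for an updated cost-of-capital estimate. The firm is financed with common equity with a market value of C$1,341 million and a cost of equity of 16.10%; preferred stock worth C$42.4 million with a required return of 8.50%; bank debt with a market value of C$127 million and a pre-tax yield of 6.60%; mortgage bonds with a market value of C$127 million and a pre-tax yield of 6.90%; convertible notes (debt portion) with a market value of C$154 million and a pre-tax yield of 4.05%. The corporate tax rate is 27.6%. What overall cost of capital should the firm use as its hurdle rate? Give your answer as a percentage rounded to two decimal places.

13.20%

Total capital V = 1341 + 42.4 + 127 + 127 + 154 = 1791.4.
Equity: weight = 1341/1791.4 = 0.7486; cost = 16.1%.
Preferred: weight = 42.4/1791.4 = 0.0237; cost = 8.5%.
Bank debt: weight = 127/1791.4 = 0.0709; after-tax cost = 6.6% × (1 − 27.6%) = 4.7784%.
Mortgage bonds: weight = 127/1791.4 = 0.0709; after-tax cost = 6.9% × (1 − 27.6%) = 4.9956%.
Convertible notes (debt portion): weight = 154/1791.4 = 0.0860; after-tax cost = 4.05% × (1 − 27.6%) = 2.9322%.
WACC = 0.7486 × 16.1000% + 0.0237 × 8.5000% + 0.0709 × 4.7784% + 0.0709 × 4.9956% + 0.0860 × 2.9322% = 13.1983%.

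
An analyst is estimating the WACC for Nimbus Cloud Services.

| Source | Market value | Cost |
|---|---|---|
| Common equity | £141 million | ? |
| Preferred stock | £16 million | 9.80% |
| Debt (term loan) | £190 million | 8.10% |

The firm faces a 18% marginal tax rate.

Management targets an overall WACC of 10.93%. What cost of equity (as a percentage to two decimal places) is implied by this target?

16.84%

Total capital V = 141 + 16 + 190 = 347.
Equity weight = 141/347 = 0.4063.
Preferred weight = 16/347 = 0.0461.
Term loan weight = 190/347 = 0.5476.
Debt contribution = 0.5476 × 8.1% × (1 − 18%) = 3.6368%.
Preferred contribution = 0.0461 × 9.8% = 0.4519%.
Required equity contribution = 10.93% − 4.0887% = 6.8413%.
Re = 6.8413% / 0.4063 = 16.8364%.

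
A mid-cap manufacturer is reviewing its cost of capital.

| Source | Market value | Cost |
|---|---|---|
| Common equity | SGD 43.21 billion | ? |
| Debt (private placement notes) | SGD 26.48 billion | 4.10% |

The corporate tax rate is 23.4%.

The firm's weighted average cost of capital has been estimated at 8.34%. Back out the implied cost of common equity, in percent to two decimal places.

Total capital V = 43.21 + 26.48 = 69.69.
Equity weight = 43.21/69.69 = 0.6200.
Private placement notes weight = 26.48/69.69 = 0.3800.
Debt contribution = 0.3800 × 4.1% × (1 − 23.4%) = 1.1933%.
Required equity contribution = 8.34% − 1.1933% = 7.1467%.
Re = 7.1467% / 0.6200 = 11.5263%.

11.53%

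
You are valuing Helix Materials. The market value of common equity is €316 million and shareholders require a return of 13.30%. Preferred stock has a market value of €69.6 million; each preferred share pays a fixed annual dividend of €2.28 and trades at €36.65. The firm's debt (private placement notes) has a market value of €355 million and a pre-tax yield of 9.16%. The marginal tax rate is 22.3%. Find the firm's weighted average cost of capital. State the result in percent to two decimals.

9.67%

Cost of preferred: Rp = 2.28 / 36.65 = 6.2210%.
Total capital V = 316 + 69.6 + 355 = 740.6.
Equity: weight = 316/740.6 = 0.4267; cost = 13.3%.
Preferred: weight = 69.6/740.6 = 0.0940; cost = 6.221%.
Private placement notes: weight = 355/740.6 = 0.4793; after-tax cost = 9.16% × (1 − 22.3%) = 7.1173%.
WACC = 0.4267 × 13.3000% + 0.0940 × 6.2210% + 0.4793 × 7.1173% = 9.6711%.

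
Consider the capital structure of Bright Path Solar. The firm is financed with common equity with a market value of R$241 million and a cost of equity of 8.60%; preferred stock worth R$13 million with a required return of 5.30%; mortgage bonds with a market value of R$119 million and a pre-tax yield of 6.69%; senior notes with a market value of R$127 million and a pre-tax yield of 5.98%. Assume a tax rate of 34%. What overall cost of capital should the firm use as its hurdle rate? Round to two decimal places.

Total capital V = 241 + 13 + 119 + 127 = 500.
Equity: weight = 241/500 = 0.4820; cost = 8.6%.
Preferred: weight = 13/500 = 0.0260; cost = 5.3%.
Mortgage bonds: weight = 119/500 = 0.2380; after-tax cost = 6.69% × (1 − 34%) = 4.4154%.
Senior notes: weight = 127/500 = 0.2540; after-tax cost = 5.98% × (1 − 34%) = 3.9468%.
WACC = 0.4820 × 8.6000% + 0.0260 × 5.3000% + 0.2380 × 4.4154% + 0.2540 × 3.9468% = 6.3364%.

6.34%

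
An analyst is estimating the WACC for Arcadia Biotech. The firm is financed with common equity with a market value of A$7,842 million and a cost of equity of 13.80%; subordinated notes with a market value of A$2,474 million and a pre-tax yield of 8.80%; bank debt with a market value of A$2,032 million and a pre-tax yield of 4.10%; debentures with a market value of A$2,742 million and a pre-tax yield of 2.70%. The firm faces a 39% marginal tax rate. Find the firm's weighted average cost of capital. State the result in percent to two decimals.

Total capital V = 7842 + 2474 + 2032 + 2742 = 15090.
Equity: weight = 7842/15090 = 0.5197; cost = 13.8%.
Subordinated notes: weight = 2474/15090 = 0.1639; after-tax cost = 8.8% × (1 − 39%) = 5.3680%.
Bank debt: weight = 2032/15090 = 0.1347; after-tax cost = 4.1% × (1 − 39%) = 2.5010%.
Debentures: weight = 2742/15090 = 0.1817; after-tax cost = 2.7% × (1 − 39%) = 1.6470%.
WACC = 0.5197 × 13.8000% + 0.1639 × 5.3680% + 0.1347 × 2.5010% + 0.1817 × 1.6470% = 8.6877%.

8.69%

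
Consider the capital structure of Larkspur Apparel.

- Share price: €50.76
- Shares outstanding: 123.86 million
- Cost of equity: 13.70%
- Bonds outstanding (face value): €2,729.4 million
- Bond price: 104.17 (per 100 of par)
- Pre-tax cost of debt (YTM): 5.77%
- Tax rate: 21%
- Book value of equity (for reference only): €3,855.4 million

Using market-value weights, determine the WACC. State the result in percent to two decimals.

Market value of equity E = 50.76 × 123.86m = 6287.1336m. Market value of debt D = 2729.4m × 104.17/100 = 2843.21598m.
Total capital V = 6287.1336 + 2843.21598 = 9130.34958.
Equity: weight = 6287.1336/9130.34958 = 0.6886; cost = 13.7%.
Bonds outstanding: weight = 2843.21598/9130.34958 = 0.3114; after-tax cost = 5.77% × (1 − 21%) = 4.5583%.
WACC = 0.6886 × 13.7000% + 0.3114 × 4.5583% = 10.8532%.

10.85%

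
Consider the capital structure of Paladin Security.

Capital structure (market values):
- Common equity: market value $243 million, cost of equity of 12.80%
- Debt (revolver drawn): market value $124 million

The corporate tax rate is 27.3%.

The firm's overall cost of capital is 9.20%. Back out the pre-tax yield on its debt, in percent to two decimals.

Total capital V = 243 + 124 = 367.
Equity weight = 243/367 = 0.6621.
Revolver drawn weight = 124/367 = 0.3379.
Equity contribution = 0.6621 × 12.8% = 8.4752%.
Remaining for debt = 9.2% − 8.4752% = 0.7248%.
Rd × (1 − 27.3%) × 0.3379 = 0.7248%  ⇒  Rd = 2.9507%.

2.95%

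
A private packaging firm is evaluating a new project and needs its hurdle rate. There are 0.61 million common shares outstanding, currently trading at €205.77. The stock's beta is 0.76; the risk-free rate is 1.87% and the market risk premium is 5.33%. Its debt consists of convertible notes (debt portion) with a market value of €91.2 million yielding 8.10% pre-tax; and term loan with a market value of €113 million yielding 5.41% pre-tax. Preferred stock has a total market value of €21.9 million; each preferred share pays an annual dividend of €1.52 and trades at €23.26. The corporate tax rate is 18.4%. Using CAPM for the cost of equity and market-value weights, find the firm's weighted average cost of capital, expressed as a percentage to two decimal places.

5.65%

Cost of equity via CAPM: Re = 1.87% + 0.76 × 5.33% = 5.9208%.
Cost of preferred: Rp = 1.52 / 23.26 = 6.5348%.
Market value of equity E = 205.77 × 0.61m = 125.5197m.
Total capital V = 125.5197 + 21.9 + 91.2 + 113 = 351.6197.
Equity: weight = 125.5197/351.6197 = 0.3570; cost = 5.9208%.
Preferred: weight = 21.9/351.6197 = 0.0623; cost = 6.5348%.
Convertible notes (debt portion): weight = 91.2/351.6197 = 0.2594; after-tax cost = 8.1% × (1 − 18.4%) = 6.6096%.
Term loan: weight = 113/351.6197 = 0.3214; after-tax cost = 5.41% × (1 − 18.4%) = 4.4146%.
WACC = 0.3570 × 5.9208% + 0.0623 × 6.5348% + 0.2594 × 6.6096% + 0.3214 × 4.4146% = 5.6536%.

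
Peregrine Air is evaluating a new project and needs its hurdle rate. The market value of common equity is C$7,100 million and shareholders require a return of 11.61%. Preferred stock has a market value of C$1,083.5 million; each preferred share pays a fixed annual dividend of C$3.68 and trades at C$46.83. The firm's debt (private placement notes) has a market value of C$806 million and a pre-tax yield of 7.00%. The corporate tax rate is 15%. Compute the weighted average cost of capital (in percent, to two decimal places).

10.65%

Cost of preferred: Rp = 3.68 / 46.83 = 7.8582%.
Total capital V = 7100 + 1083.5 + 806 = 8989.5.
Equity: weight = 7100/8989.5 = 0.7898; cost = 11.61%.
Preferred: weight = 1083.5/8989.5 = 0.1205; cost = 7.8582%.
Private placement notes: weight = 806/8989.5 = 0.0897; after-tax cost = 7% × (1 − 15%) = 5.9500%.
WACC = 0.7898 × 11.6100% + 0.1205 × 7.8582% + 0.0897 × 5.9500% = 10.6503%.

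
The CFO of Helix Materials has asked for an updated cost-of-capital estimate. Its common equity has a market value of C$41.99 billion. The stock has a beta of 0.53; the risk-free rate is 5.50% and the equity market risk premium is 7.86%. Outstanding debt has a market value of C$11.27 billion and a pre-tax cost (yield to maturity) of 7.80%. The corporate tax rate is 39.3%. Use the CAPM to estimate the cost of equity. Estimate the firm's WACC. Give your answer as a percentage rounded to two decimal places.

Cost of equity via CAPM: Re = 5.5% + 0.53 × 7.86% = 9.6658%.
Total capital V = 41.99 + 11.27 = 53.26.
Equity: weight = 41.99/53.26 = 0.7884; cost = 9.6658%.
Debt: weight = 11.27/53.26 = 0.2116; after-tax cost = 7.8% × (1 − 39.3%) = 4.7346%.
WACC = 0.7884 × 9.6658% + 0.2116 × 4.7346% = 8.6223%.

8.62%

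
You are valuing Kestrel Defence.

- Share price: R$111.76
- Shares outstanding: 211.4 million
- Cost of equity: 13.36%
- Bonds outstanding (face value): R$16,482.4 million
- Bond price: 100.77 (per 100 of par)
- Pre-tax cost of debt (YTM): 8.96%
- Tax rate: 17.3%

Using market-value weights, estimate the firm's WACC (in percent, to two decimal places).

Market value of equity E = 111.76 × 211.4m = 23626.064m. Market value of debt D = 16482.4m × 100.77/100 = 16609.31448m.
Total capital V = 23626.064 + 16609.31448 = 40235.37848.
Equity: weight = 23626.064/40235.37848 = 0.5872; cost = 13.36%.
Bonds outstanding: weight = 16609.31448/40235.37848 = 0.4128; after-tax cost = 8.96% × (1 − 17.3%) = 7.4099%.
WACC = 0.5872 × 13.3600% + 0.4128 × 7.4099% = 10.9038%.

10.90%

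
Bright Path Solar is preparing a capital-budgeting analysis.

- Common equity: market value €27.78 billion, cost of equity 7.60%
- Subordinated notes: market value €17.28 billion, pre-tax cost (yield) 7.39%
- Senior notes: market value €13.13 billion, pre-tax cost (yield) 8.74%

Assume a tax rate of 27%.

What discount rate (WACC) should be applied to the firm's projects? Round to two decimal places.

6.67%

Total capital V = 27.78 + 17.28 + 13.13 = 58.19.
Equity: weight = 27.78/58.19 = 0.4774; cost = 7.6%.
Subordinated notes: weight = 17.28/58.19 = 0.2970; after-tax cost = 7.39% × (1 − 27%) = 5.3947%.
Senior notes: weight = 13.13/58.19 = 0.2256; after-tax cost = 8.74% × (1 − 27%) = 6.3802%.
WACC = 0.4774 × 7.6000% + 0.2970 × 5.3947% + 0.2256 × 6.3802% = 6.6699%.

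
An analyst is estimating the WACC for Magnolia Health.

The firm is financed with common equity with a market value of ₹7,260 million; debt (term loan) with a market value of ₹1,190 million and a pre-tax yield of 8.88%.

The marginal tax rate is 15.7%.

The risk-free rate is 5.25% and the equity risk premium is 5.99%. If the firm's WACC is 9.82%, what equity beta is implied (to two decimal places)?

Total capital V = 7260 + 1190 = 8450.
Equity weight = 7260/8450 = 0.8592.
Term loan weight = 1190/8450 = 0.1408.
Debt contribution = 0.1408 × 8.88% × (1 − 15.7%) = 1.0542%.
Required equity contribution = 9.82% − 1.0542% = 8.7658%  ⇒  Re = 10.2026%.
CAPM: 10.2026% = 5.25% + β × 5.99%  ⇒  β = 0.8268.

0.83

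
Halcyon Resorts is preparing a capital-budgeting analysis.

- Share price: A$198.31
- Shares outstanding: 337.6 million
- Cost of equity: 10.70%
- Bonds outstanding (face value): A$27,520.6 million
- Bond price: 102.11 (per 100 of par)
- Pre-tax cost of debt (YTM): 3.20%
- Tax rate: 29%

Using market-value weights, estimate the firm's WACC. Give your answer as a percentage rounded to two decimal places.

8.21%

Market value of equity E = 198.31 × 337.6m = 66949.456m. Market value of debt D = 27520.6m × 102.11/100 = 28101.28466m.
Total capital V = 66949.456 + 28101.28466 = 95050.74066.
Equity: weight = 66949.456/95050.74066 = 0.7044; cost = 10.7%.
Bonds outstanding: weight = 28101.28466/95050.74066 = 0.2956; after-tax cost = 3.2% × (1 − 29%) = 2.2720%.
WACC = 0.7044 × 10.7000% + 0.2956 × 2.2720% = 8.2083%.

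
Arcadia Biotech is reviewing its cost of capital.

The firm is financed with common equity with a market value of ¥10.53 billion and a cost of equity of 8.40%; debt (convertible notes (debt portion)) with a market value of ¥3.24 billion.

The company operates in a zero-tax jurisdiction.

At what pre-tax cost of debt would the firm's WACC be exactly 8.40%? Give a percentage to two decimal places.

8.40%

Total capital V = 10.53 + 3.24 = 13.77.
Equity weight = 10.53/13.77 = 0.7647.
Convertible notes (debt portion) weight = 3.24/13.77 = 0.2353.
Equity contribution = 0.7647 × 8.4% = 6.4235%.
Remaining for debt = 8.4% − 6.4235% = 1.9765%.
Rd × (1 − 0%) × 0.2353 = 1.9765%  ⇒  Rd = 8.4000%.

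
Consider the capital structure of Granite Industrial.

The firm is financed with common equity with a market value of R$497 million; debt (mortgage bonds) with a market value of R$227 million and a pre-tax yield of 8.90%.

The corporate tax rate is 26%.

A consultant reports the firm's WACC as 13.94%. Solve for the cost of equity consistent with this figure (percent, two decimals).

Total capital V = 497 + 227 = 724.
Equity weight = 497/724 = 0.6865.
Mortgage bonds weight = 227/724 = 0.3135.
Debt contribution = 0.3135 × 8.9% × (1 − 26%) = 2.0649%.
Required equity contribution = 13.94% − 2.0649% = 11.8751%.
Re = 11.8751% / 0.6865 = 17.2989%.

17.30%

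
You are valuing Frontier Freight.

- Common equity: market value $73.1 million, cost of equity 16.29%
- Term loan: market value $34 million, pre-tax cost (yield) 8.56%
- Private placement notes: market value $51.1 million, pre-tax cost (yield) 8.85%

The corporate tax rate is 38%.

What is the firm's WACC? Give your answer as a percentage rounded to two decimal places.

Total capital V = 73.1 + 34 + 51.1 = 158.2.
Equity: weight = 73.1/158.2 = 0.4621; cost = 16.29%.
Term loan: weight = 34/158.2 = 0.2149; after-tax cost = 8.56% × (1 − 38%) = 5.3072%.
Private placement notes: weight = 51.1/158.2 = 0.3230; after-tax cost = 8.85% × (1 − 38%) = 5.4870%.
WACC = 0.4621 × 16.2900% + 0.2149 × 5.3072% + 0.3230 × 5.4870% = 10.4401%.

10.44%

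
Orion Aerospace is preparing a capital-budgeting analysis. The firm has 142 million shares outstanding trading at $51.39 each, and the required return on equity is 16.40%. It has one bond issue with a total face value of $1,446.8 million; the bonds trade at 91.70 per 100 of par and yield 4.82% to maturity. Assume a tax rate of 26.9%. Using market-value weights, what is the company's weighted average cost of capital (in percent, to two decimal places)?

Market value of equity E = 51.39 × 142m = 7297.38m. Market value of debt D = 1446.8m × 91.7/100 = 1326.7156m.
Total capital V = 7297.38 + 1326.7156 = 8624.0956.
Equity: weight = 7297.38/8624.0956 = 0.8462; cost = 16.4%.
Bonds outstanding: weight = 1326.7156/8624.0956 = 0.1538; after-tax cost = 4.82% × (1 − 26.9%) = 3.5234%.
WACC = 0.8462 × 16.4000% + 0.1538 × 3.5234% = 14.4191%.

14.42%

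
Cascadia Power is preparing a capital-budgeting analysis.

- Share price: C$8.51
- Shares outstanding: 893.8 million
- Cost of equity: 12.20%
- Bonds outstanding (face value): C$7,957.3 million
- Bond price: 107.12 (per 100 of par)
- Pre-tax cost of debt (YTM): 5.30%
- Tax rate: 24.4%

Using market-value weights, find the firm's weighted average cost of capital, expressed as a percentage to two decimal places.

Market value of equity E = 8.51 × 893.8m = 7606.238m. Market value of debt D = 7957.3m × 107.12/100 = 8523.85976m.
Total capital V = 7606.238 + 8523.85976 = 16130.09776.
Equity: weight = 7606.238/16130.09776 = 0.4716; cost = 12.2%.
Bonds outstanding: weight = 8523.85976/16130.09776 = 0.5284; after-tax cost = 5.3% × (1 − 24.4%) = 4.0068%.
WACC = 0.4716 × 12.2000% + 0.5284 × 4.0068% = 7.8703%.

7.87%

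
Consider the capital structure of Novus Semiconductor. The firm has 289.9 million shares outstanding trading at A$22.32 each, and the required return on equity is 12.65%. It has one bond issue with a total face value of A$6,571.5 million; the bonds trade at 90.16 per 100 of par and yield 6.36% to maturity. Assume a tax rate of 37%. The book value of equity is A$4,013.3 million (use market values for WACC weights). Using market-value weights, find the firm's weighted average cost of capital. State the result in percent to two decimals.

Market value of equity E = 22.32 × 289.9m = 6470.568m. Market value of debt D = 6571.5m × 90.16/100 = 5924.8644m.
Total capital V = 6470.568 + 5924.8644 = 12395.4324.
Equity: weight = 6470.568/12395.4324 = 0.5220; cost = 12.65%.
Bonds outstanding: weight = 5924.8644/12395.4324 = 0.4780; after-tax cost = 6.36% × (1 − 37%) = 4.0068%.
WACC = 0.5220 × 12.6500% + 0.4780 × 4.0068% = 8.5187%.

8.52%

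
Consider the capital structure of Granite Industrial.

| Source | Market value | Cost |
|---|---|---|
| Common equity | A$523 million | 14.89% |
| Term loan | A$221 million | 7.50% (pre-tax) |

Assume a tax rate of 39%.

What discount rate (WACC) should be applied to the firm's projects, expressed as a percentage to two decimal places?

Total capital V = 523 + 221 = 744.
Equity: weight = 523/744 = 0.7030; cost = 14.89%.
Term loan: weight = 221/744 = 0.2970; after-tax cost = 7.5% × (1 − 39%) = 4.5750%.
WACC = 0.7030 × 14.8900% + 0.2970 × 4.5750% = 11.8260%.

11.83%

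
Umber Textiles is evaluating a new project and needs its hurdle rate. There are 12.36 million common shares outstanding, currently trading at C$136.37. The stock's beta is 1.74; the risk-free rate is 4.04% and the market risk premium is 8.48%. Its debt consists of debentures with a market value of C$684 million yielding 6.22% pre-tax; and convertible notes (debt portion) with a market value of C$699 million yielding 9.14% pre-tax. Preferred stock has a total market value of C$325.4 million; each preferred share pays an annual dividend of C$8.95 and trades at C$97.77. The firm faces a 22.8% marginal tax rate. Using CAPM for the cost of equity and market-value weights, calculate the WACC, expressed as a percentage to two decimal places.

12.63%

Cost of equity via CAPM: Re = 4.04% + 1.74 × 8.48% = 18.7952%.
Cost of preferred: Rp = 8.95 / 97.77 = 9.1541%.
Market value of equity E = 136.37 × 12.36m = 1685.5332m.
Total capital V = 1685.5332 + 325.4 + 684 + 699 = 3393.9332.
Equity: weight = 1685.5332/3393.9332 = 0.4966; cost = 18.7952%.
Preferred: weight = 325.4/3393.9332 = 0.0959; cost = 9.1541%.
Debentures: weight = 684/3393.9332 = 0.2015; after-tax cost = 6.22% × (1 − 22.8%) = 4.8018%.
Convertible notes (debt portion): weight = 699/3393.9332 = 0.2060; after-tax cost = 9.14% × (1 − 22.8%) = 7.0561%.
WACC = 0.4966 × 18.7952% + 0.0959 × 9.1541% + 0.2015 × 4.8018% + 0.2060 × 7.0561% = 12.6329%.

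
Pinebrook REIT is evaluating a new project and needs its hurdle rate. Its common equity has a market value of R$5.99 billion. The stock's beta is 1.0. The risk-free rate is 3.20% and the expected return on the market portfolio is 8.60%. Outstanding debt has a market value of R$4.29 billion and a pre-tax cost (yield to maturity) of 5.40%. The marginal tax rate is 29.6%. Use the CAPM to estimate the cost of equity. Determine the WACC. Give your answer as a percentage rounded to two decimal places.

Market risk premium = 8.6% − 3.2% = 5.4%.
Cost of equity via CAPM: Re = 3.2% + 1.0 × 5.4% = 8.6000%.
Total capital V = 5.99 + 4.29 = 10.28.
Equity: weight = 5.99/10.28 = 0.5827; cost = 8.6%.
Debt: weight = 4.29/10.28 = 0.4173; after-tax cost = 5.4% × (1 − 29.6%) = 3.8016%.
WACC = 0.5827 × 8.6000% + 0.4173 × 3.8016% = 6.5976%.

6.60%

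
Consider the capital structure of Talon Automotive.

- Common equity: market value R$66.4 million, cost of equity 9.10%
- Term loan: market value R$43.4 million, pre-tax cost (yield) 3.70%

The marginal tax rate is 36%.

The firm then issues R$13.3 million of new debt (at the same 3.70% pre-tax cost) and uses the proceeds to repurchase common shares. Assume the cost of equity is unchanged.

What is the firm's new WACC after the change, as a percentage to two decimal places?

After the change:
Total capital V = 53.1 + 56.7 = 109.8.
Equity: weight = 53.1/109.8 = 0.4836; cost = 9.1%.
Term loan: weight = 56.7/109.8 = 0.5164; after-tax cost = 3.7% × (1 − 36%) = 2.3680%.
WACC = 0.4836 × 9.1000% + 0.5164 × 2.3680% = 5.6236%.

5.62%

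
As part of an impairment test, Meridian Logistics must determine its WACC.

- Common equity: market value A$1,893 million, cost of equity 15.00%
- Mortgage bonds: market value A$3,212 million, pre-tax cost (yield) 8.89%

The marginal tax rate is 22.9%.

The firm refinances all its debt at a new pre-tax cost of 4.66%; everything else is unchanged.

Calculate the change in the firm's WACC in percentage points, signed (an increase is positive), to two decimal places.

-2.05 pp

Current WACC:
Total capital V = 1893 + 3212 = 5105.
Equity: weight = 1893/5105 = 0.3708; cost = 15%.
Mortgage bonds: weight = 3212/5105 = 0.6292; after-tax cost = 8.89% × (1 − 22.9%) = 6.8542%.
WACC = 0.3708 × 15.0000% + 0.6292 × 6.8542% = 9.8748%.
After the change:
Total capital V = 1893 + 3212 = 5105.
Equity: weight = 1893/5105 = 0.3708; cost = 15%.
Mortgage bonds: weight = 3212/5105 = 0.6292; after-tax cost = 4.66% × (1 − 22.9%) = 3.5929%.
WACC = 0.3708 × 15.0000% + 0.6292 × 3.5929% = 7.8228%.
Change in WACC = 7.8228% − 9.8748% = -2.0520 pp.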